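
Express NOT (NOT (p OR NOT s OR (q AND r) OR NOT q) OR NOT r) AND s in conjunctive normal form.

r AND s

NOT (NOT (p OR NOT s OR (q AND r) OR NOT q) OR NOT r) AND s
≡ NOT NOT (p OR NOT s OR (q AND r) OR NOT q) AND NOT NOT r AND s   [De Morgan]
≡ (p OR NOT s OR (q AND r) OR NOT q) AND NOT NOT r AND s   [double negation]
≡ (p OR NOT s OR (q AND r) OR NOT q) AND r AND s   [double negation]
≡ (p OR NOT s OR q OR NOT q) AND (p OR NOT s OR r OR NOT q) AND r AND s   [distribute OR over AND]
≡ r AND s   [simplify]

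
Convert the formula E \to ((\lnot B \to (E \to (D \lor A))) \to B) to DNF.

\lnot E \lor (\lnot B \land E \land \lnot D \land \lnot A) \lor B

E \to ((\lnot B \to (E \to (D \lor A))) \to B)
= \lnot E \lor ((\lnot B \to (E \to (D \lor A))) \to B)   — eliminate \to
= \lnot E \lor \lnot (\lnot B \to (E \to (D \lor A))) \lor B   — eliminate \to
= \lnot E \lor \lnot (\lnot \lnot B \lor (E \to (D \lor A))) \lor B   — eliminate \to
= \lnot E \lor \lnot (\lnot \lnot B \lor \lnot E \lor D \lor A) \lor B   — eliminate \to
= \lnot E \lor (\lnot \lnot \lnot B \land \lnot \lnot E \land \lnot D \land \lnot A) \lor B   — De Morgan
= \lnot E \lor (\lnot B \land \lnot \lnot E \land \lnot D \land \lnot A) \lor B   — double negation
= \lnot E \lor (\lnot B \land E \land \lnot D \land \lnot A) \lor B   — double negation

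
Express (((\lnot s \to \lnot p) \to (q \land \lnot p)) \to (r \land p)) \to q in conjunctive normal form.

(((\lnot s \to \lnot p) \to (q \land \lnot p)) \to (r \land p)) \to q
⇔ \lnot (((\lnot s \to \lnot p) \to (q \land \lnot p)) \to (r \land p)) \lor q   [eliminate \to]
⇔ \lnot (\lnot ((\lnot s \to \lnot p) \to (q \land \lnot p)) \lor (r \land p)) \lor q   [eliminate \to]
⇔ \lnot (\lnot (\lnot (\lnot s \to \lnot p) \lor (q \land \lnot p)) \lor (r \land p)) \lor q   [eliminate \to]
⇔ \lnot (\lnot (\lnot (\lnot \lnot s \lor \lnot p) \lor (q \land \lnot p)) \lor (r \land p)) \lor q   [eliminate \to]
⇔ (\lnot \lnot (\lnot (\lnot \lnot s \lor \lnot p) \lor (q \land \lnot p)) \land \lnot (r \land p)) \lor q   [De Morgan]
⇔ ((\lnot (\lnot \lnot s \lor \lnot p) \lor (q \land \lnot p)) \land \lnot (r \land p)) \lor q   [double negation]
⇔ (((\lnot \lnot \lnot s \land \lnot \lnot p) \lor (q \land \lnot p)) \land \lnot (r \land p)) \lor q   [De Morgan]
⇔ (((\lnot s \land \lnot \lnot p) \lor (q \land \lnot p)) \land \lnot (r \land p)) \lor q   [double negation]
⇔ (((\lnot s \land p) \lor (q \land \lnot p)) \land \lnot (r \land p)) \lor q   [double negation]
⇔ (((\lnot s \land p) \lor (q \land \lnot p)) \land (\lnot r \lor \lnot p)) \lor q   [De Morgan]
⇔ (\lnot s \lor q \lor q) \land (\lnot s \lor \lnot p \lor q) \land (p \lor q \lor q) \land (p \lor \lnot p \lor q) \land (\lnot r \lor \lnot p \lor q)   [distribute \lor over \land]
⇔ (\lnot s \lor q) \land (p \lor q) \land (\lnot r \lor \lnot p \lor q)   [simplify]

(\lnot s \lor q) \land (p \lor q) \land (\lnot r \lor \lnot p \lor q)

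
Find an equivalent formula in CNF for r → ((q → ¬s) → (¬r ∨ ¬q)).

r → ((q → ¬s) → (¬r ∨ ¬q))
≡ ¬r ∨ ((q → ¬s) → (¬r ∨ ¬q))   [eliminate →]
≡ ¬r ∨ ¬(q → ¬s) ∨ ¬r ∨ ¬q   [eliminate →]
≡ ¬r ∨ ¬(¬q ∨ ¬s) ∨ ¬r ∨ ¬q   [eliminate →]
≡ ¬r ∨ (¬¬q ∧ ¬¬s) ∨ ¬r ∨ ¬q   [De Morgan]
≡ ¬r ∨ (q ∧ ¬¬s) ∨ ¬r ∨ ¬q   [double negation]
≡ ¬r ∨ (q ∧ s) ∨ ¬r ∨ ¬q   [double negation]
≡ (¬r ∨ q ∨ ¬r ∨ ¬q) ∧ (¬r ∨ s ∨ ¬r ∨ ¬q)   [distribute ∨ over ∧]
≡ ¬r ∨ s ∨ ¬q   [simplify]

¬r ∨ s ∨ ¬q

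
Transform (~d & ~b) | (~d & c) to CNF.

(~d & ~b) | (~d & c)
= (~d | ~d) & (~d | c) & (~b | ~d) & (~b | c)   — distribute | over &
= ~d & (~b | c)   — simplify

~d & (~b | c)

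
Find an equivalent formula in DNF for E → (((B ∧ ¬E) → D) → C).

E → (((B ∧ ¬E) → D) → C)
= ¬E ∨ (((B ∧ ¬E) → D) → C)   [eliminate →]
= ¬E ∨ ¬((B ∧ ¬E) → D) ∨ C   [eliminate →]
= ¬E ∨ ¬(¬(B ∧ ¬E) ∨ D) ∨ C   [eliminate →]
= ¬E ∨ (¬¬(B ∧ ¬E) ∧ ¬D) ∨ C   [De Morgan]
= ¬E ∨ (B ∧ ¬E ∧ ¬D) ∨ C   [double negation]
= ¬E ∨ C   [simplify]

¬E ∨ C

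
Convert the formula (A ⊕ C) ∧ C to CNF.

(¬A ∨ ¬C) ∧ C

(A ⊕ C) ∧ C
≡ (A ∨ C) ∧ ¬(A ∧ C) ∧ C   (expand ⊕)
≡ (A ∨ C) ∧ (¬A ∨ ¬C) ∧ C   (De Morgan)
≡ (¬A ∨ ¬C) ∧ C   (simplify)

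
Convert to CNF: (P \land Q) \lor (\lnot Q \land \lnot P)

(P \lor \lnot Q) \land (Q \lor \lnot P)

(P \land Q) \lor (\lnot Q \land \lnot P)
≡ (P \lor \lnot Q) \land (P \lor \lnot P) \land (Q \lor \lnot Q) \land (Q \lor \lnot P)   (distribute \lor over \land)
≡ (P \lor \lnot Q) \land (Q \lor \lnot P)   (simplify)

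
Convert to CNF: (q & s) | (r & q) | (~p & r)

(q & s) | (r & q) | (~p & r)
⇔ (q | r | ~p) & (q | r | r) & (q | q | ~p) & (q | q | r) & (s | r | ~p) & (s | r | r) & (s | q | ~p) & (s | q | r)
⇔ (q | r) & (q | ~p) & (s | r)

(q | r) & (q | ~p) & (s | r)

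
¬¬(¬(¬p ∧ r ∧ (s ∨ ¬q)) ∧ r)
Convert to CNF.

(p ∨ ¬r ∨ ¬s) ∧ (p ∨ ¬r ∨ q) ∧ r

¬¬(¬(¬p ∧ r ∧ (s ∨ ¬q)) ∧ r)
≡ ¬(¬p ∧ r ∧ (s ∨ ¬q)) ∧ r   (double negation)
≡ (¬¬p ∨ ¬r ∨ ¬(s ∨ ¬q)) ∧ r   (De Morgan)
≡ (p ∨ ¬r ∨ ¬(s ∨ ¬q)) ∧ r   (double negation)
≡ (p ∨ ¬r ∨ ¬s ∧ ¬¬q) ∧ r   (De Morgan)
≡ (p ∨ ¬r ∨ ¬s ∧ q) ∧ r   (double negation)
≡ (p ∨ ¬r ∨ ¬s) ∧ (p ∨ ¬r ∨ q) ∧ r   (distribute ∨ over ∧)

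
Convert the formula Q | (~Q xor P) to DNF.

Q | (~Q xor P)
≡ Q | (~Q & ~P) | (~~Q & P)
≡ Q | (~Q & ~P) | (Q & P)
≡ Q | (~Q & ~P)

Q | (~Q & ~P)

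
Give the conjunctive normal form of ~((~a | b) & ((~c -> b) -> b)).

~((~a | b) & ((~c -> b) -> b))
≡ ~((~a | b) & (~(~c -> b) | b))   [eliminate ->]
≡ ~((~a | b) & (~(~~c | b) | b))   [eliminate ->]
≡ ~(~a | b) | ~(~(~~c | b) | b)   [De Morgan]
≡ (~~a & ~b) | ~(~(~~c | b) | b)   [De Morgan]
≡ (a & ~b) | ~(~(~~c | b) | b)   [double negation]
≡ (a & ~b) | (~~(~~c | b) & ~b)   [De Morgan]
≡ (a & ~b) | ((~~c | b) & ~b)   [double negation]
≡ (a & ~b) | ((c | b) & ~b)   [double negation]
≡ (a | c | b) & (a | ~b) & (~b | c | b) & (~b | ~b)   [distribute | over &]
≡ (a | c | b) & ~b   [simplify]

(a | c | b) & ~b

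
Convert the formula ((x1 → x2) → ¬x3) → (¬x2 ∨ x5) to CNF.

x3 ∨ ¬x2 ∨ x5

((x1 → x2) → ¬x3) → (¬x2 ∨ x5)
≡ ¬((x1 → x2) → ¬x3) ∨ ¬x2 ∨ x5   [eliminate →]
≡ ¬(¬(x1 → x2) ∨ ¬x3) ∨ ¬x2 ∨ x5   [eliminate →]
≡ ¬(¬(¬x1 ∨ x2) ∨ ¬x3) ∨ ¬x2 ∨ x5   [eliminate →]
≡ (¬¬(¬x1 ∨ x2) ∧ ¬¬x3) ∨ ¬x2 ∨ x5   [De Morgan]
≡ ((¬x1 ∨ x2) ∧ ¬¬x3) ∨ ¬x2 ∨ x5   [double negation]
≡ ((¬x1 ∨ x2) ∧ x3) ∨ ¬x2 ∨ x5   [double negation]
≡ (¬x1 ∨ x2 ∨ ¬x2 ∨ x5) ∧ (x3 ∨ ¬x2 ∨ x5)   [distribute ∨ over ∧]
≡ x3 ∨ ¬x2 ∨ x5   [simplify]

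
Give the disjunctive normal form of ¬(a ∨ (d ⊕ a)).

¬a ∧ ¬d

¬(a ∨ (d ⊕ a))
≡ ¬(a ∨ (d ∧ ¬a) ∨ (¬d ∧ a))   — expand ⊕
≡ ¬a ∧ ¬(d ∧ ¬a) ∧ ¬(¬d ∧ a)   — De Morgan
≡ ¬a ∧ (¬d ∨ ¬¬a) ∧ ¬(¬d ∧ a)   — De Morgan
≡ ¬a ∧ (¬d ∨ a) ∧ ¬(¬d ∧ a)   — double negation
≡ ¬a ∧ (¬d ∨ a) ∧ (¬¬d ∨ ¬a)   — De Morgan
≡ ¬a ∧ (¬d ∨ a) ∧ (d ∨ ¬a)   — double negation
≡ (¬a ∧ ¬d ∧ d) ∨ (¬a ∧ ¬d ∧ ¬a) ∨ (¬a ∧ a ∧ d) ∨ (¬a ∧ a ∧ ¬a)   — distribute ∧ over ∨
≡ ¬a ∧ ¬d   — simplify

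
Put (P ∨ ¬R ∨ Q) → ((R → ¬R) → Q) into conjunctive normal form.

R ∨ Q

(P ∨ ¬R ∨ Q) → ((R → ¬R) → Q)
= ¬(P ∨ ¬R ∨ Q) ∨ ((R → ¬R) → Q)   — eliminate →
= ¬(P ∨ ¬R ∨ Q) ∨ ¬(R → ¬R) ∨ Q   — eliminate →
= ¬(P ∨ ¬R ∨ Q) ∨ ¬(¬R ∨ ¬R) ∨ Q   — eliminate →
= (¬P ∧ ¬¬R ∧ ¬Q) ∨ ¬(¬R ∨ ¬R) ∨ Q   — De Morgan
= (¬P ∧ R ∧ ¬Q) ∨ ¬(¬R ∨ ¬R) ∨ Q   — double negation
= (¬P ∧ R ∧ ¬Q) ∨ (¬¬R ∧ ¬¬R) ∨ Q   — De Morgan
= (¬P ∧ R ∧ ¬Q) ∨ (R ∧ ¬¬R) ∨ Q   — double negation
= (¬P ∧ R ∧ ¬Q) ∨ (R ∧ R) ∨ Q   — double negation
= (¬P ∨ R ∨ Q) ∧ (¬P ∨ R ∨ Q) ∧ (R ∨ R ∨ Q) ∧ (R ∨ R ∨ Q) ∧ (¬Q ∨ R ∨ Q) ∧ (¬Q ∨ R ∨ Q)   — distribute ∨ over ∧
= R ∨ Q   — simplify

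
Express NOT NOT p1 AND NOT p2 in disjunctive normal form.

NOT NOT p1 AND NOT p2
≡ p1 AND NOT p2   — double negation

p1 AND NOT p2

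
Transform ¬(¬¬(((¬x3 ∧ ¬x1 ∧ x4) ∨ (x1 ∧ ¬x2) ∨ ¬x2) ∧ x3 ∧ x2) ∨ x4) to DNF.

(¬x4 ∧ x2) ∨ (¬x3 ∧ ¬x4) ∨ (¬x2 ∧ ¬x4)

¬(¬¬(((¬x3 ∧ ¬x1 ∧ x4) ∨ (x1 ∧ ¬x2) ∨ ¬x2) ∧ x3 ∧ x2) ∨ x4)
= ¬¬¬(((¬x3 ∧ ¬x1 ∧ x4) ∨ (x1 ∧ ¬x2) ∨ ¬x2) ∧ x3 ∧ x2) ∧ ¬x4   (De Morgan)
= ¬(((¬x3 ∧ ¬x1 ∧ x4) ∨ (x1 ∧ ¬x2) ∨ ¬x2) ∧ x3 ∧ x2) ∧ ¬x4   (double negation)
= (¬((¬x3 ∧ ¬x1 ∧ x4) ∨ (x1 ∧ ¬x2) ∨ ¬x2) ∨ ¬x3 ∨ ¬x2) ∧ ¬x4   (De Morgan)
= ((¬(¬x3 ∧ ¬x1 ∧ x4) ∧ ¬(x1 ∧ ¬x2) ∧ ¬¬x2) ∨ ¬x3 ∨ ¬x2) ∧ ¬x4   (De Morgan)
= (((¬¬x3 ∨ ¬¬x1 ∨ ¬x4) ∧ ¬(x1 ∧ ¬x2) ∧ ¬¬x2) ∨ ¬x3 ∨ ¬x2) ∧ ¬x4   (De Morgan)
= (((x3 ∨ ¬¬x1 ∨ ¬x4) ∧ ¬(x1 ∧ ¬x2) ∧ ¬¬x2) ∨ ¬x3 ∨ ¬x2) ∧ ¬x4   (double negation)
= (((x3 ∨ x1 ∨ ¬x4) ∧ ¬(x1 ∧ ¬x2) ∧ ¬¬x2) ∨ ¬x3 ∨ ¬x2) ∧ ¬x4   (double negation)
= (((x3 ∨ x1 ∨ ¬x4) ∧ (¬x1 ∨ ¬¬x2) ∧ ¬¬x2) ∨ ¬x3 ∨ ¬x2) ∧ ¬x4   (De Morgan)
= (((x3 ∨ x1 ∨ ¬x4) ∧ (¬x1 ∨ x2) ∧ ¬¬x2) ∨ ¬x3 ∨ ¬x2) ∧ ¬x4   (double negation)
= (((x3 ∨ x1 ∨ ¬x4) ∧ (¬x1 ∨ x2) ∧ x2) ∨ ¬x3 ∨ ¬x2) ∧ ¬x4   (double negation)
= (x3 ∧ ¬x1 ∧ x2 ∧ ¬x4) ∨ (x3 ∧ x2 ∧ x2 ∧ ¬x4) ∨ (x1 ∧ ¬x1 ∧ x2 ∧ ¬x4) ∨ (x1 ∧ x2 ∧ x2 ∧ ¬x4) ∨ (¬x4 ∧ ¬x1 ∧ x2 ∧ ¬x4) ∨ (¬x4 ∧ x2 ∧ x2 ∧ ¬x4) ∨ (¬x3 ∧ ¬x4) ∨ (¬x2 ∧ ¬x4)   (distribute ∧ over ∨)
= (¬x4 ∧ x2) ∨ (¬x3 ∧ ¬x4) ∨ (¬x2 ∧ ¬x4)   (simplify)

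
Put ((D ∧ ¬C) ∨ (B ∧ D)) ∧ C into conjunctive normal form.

((D ∧ ¬C) ∨ (B ∧ D)) ∧ C
= (D ∨ B) ∧ (D ∨ D) ∧ (¬C ∨ B) ∧ (¬C ∨ D) ∧ C   [distribute ∨ over ∧]
= D ∧ (¬C ∨ B) ∧ C   [simplify]

D ∧ (¬C ∨ B) ∧ C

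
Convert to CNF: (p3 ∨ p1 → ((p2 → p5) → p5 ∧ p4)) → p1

(p3 ∨ p1 → ((p2 → p5) → p5 ∧ p4)) → p1
= ¬(p3 ∨ p1 → ((p2 → p5) → p5 ∧ p4)) ∨ p1
= ¬(¬(p3 ∨ p1) ∨ ((p2 → p5) → p5 ∧ p4)) ∨ p1
= ¬(¬(p3 ∨ p1) ∨ ¬(p2 → p5) ∨ p5 ∧ p4) ∨ p1
= ¬(¬(p3 ∨ p1) ∨ ¬(¬p2 ∨ p5) ∨ p5 ∧ p4) ∨ p1
= ¬¬(p3 ∨ p1) ∧ ¬¬(¬p2 ∨ p5) ∧ ¬(p5 ∧ p4) ∨ p1
= (p3 ∨ p1) ∧ ¬¬(¬p2 ∨ p5) ∧ ¬(p5 ∧ p4) ∨ p1
= (p3 ∨ p1) ∧ (¬p2 ∨ p5) ∧ ¬(p5 ∧ p4) ∨ p1
= (p3 ∨ p1) ∧ (¬p2 ∨ p5) ∧ (¬p5 ∨ ¬p4) ∨ p1
= (p3 ∨ p1 ∨ p1) ∧ (¬p2 ∨ p5 ∨ p1) ∧ (¬p5 ∨ ¬p4 ∨ p1)
= (p3 ∨ p1) ∧ (¬p2 ∨ p5 ∨ p1) ∧ (¬p5 ∨ ¬p4 ∨ p1)

(p3 ∨ p1) ∧ (¬p2 ∨ p5 ∨ p1) ∧ (¬p5 ∨ ¬p4 ∨ p1)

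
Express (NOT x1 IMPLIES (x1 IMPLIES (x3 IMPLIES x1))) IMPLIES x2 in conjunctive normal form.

(NOT x1 IMPLIES (x1 IMPLIES (x3 IMPLIES x1))) IMPLIES x2
⇔ NOT (NOT x1 IMPLIES (x1 IMPLIES (x3 IMPLIES x1))) OR x2   [eliminate IMPLIES]
⇔ NOT (NOT NOT x1 OR (x1 IMPLIES (x3 IMPLIES x1))) OR x2   [eliminate IMPLIES]
⇔ NOT (NOT NOT x1 OR NOT x1 OR (x3 IMPLIES x1)) OR x2   [eliminate IMPLIES]
⇔ NOT (NOT NOT x1 OR NOT x1 OR NOT x3 OR x1) OR x2   [eliminate IMPLIES]
⇔ (NOT NOT NOT x1 AND NOT NOT x1 AND NOT NOT x3 AND NOT x1) OR x2   [De Morgan]
⇔ (NOT x1 AND NOT NOT x1 AND NOT NOT x3 AND NOT x1) OR x2   [double negation]
⇔ (NOT x1 AND x1 AND NOT NOT x3 AND NOT x1) OR x2   [double negation]
⇔ (NOT x1 AND x1 AND x3 AND NOT x1) OR x2   [double negation]
⇔ (NOT x1 OR x2) AND (x1 OR x2) AND (x3 OR x2) AND (NOT x1 OR x2)   [distribute OR over AND]
⇔ (NOT x1 OR x2) AND (x1 OR x2) AND (x3 OR x2)   [simplify]

(NOT x1 OR x2) AND (x1 OR x2) AND (x3 OR x2)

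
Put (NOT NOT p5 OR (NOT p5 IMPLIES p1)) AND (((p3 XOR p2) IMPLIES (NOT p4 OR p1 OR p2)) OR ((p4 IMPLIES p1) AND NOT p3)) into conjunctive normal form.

(NOT NOT p5 OR (NOT p5 IMPLIES p1)) AND (((p3 XOR p2) IMPLIES (NOT p4 OR p1 OR p2)) OR ((p4 IMPLIES p1) AND NOT p3))
≡ (NOT NOT p5 OR NOT NOT p5 OR p1) AND (((p3 XOR p2) IMPLIES (NOT p4 OR p1 OR p2)) OR ((p4 IMPLIES p1) AND NOT p3))   (eliminate IMPLIES)
≡ (NOT NOT p5 OR NOT NOT p5 OR p1) AND (NOT (p3 XOR p2) OR NOT p4 OR p1 OR p2 OR ((p4 IMPLIES p1) AND NOT p3))   (eliminate IMPLIES)
≡ (NOT NOT p5 OR NOT NOT p5 OR p1) AND (NOT ((p3 OR p2) AND NOT (p3 AND p2)) OR NOT p4 OR p1 OR p2 OR ((p4 IMPLIES p1) AND NOT p3))   (expand XOR)
≡ (NOT NOT p5 OR NOT NOT p5 OR p1) AND (NOT ((p3 OR p2) AND NOT (p3 AND p2)) OR NOT p4 OR p1 OR p2 OR ((NOT p4 OR p1) AND NOT p3))   (eliminate IMPLIES)
≡ (p5 OR NOT NOT p5 OR p1) AND (NOT ((p3 OR p2) AND NOT (p3 AND p2)) OR NOT p4 OR p1 OR p2 OR ((NOT p4 OR p1) AND NOT p3))   (double negation)
≡ (p5 OR p5 OR p1) AND (NOT ((p3 OR p2) AND NOT (p3 AND p2)) OR NOT p4 OR p1 OR p2 OR ((NOT p4 OR p1) AND NOT p3))   (double negation)
≡ (p5 OR p5 OR p1) AND (NOT (p3 OR p2) OR NOT NOT (p3 AND p2) OR NOT p4 OR p1 OR p2 OR ((NOT p4 OR p1) AND NOT p3))   (De Morgan)
≡ (p5 OR p5 OR p1) AND ((NOT p3 AND NOT p2) OR NOT NOT (p3 AND p2) OR NOT p4 OR p1 OR p2 OR ((NOT p4 OR p1) AND NOT p3))   (De Morgan)
≡ (p5 OR p5 OR p1) AND ((NOT p3 AND NOT p2) OR (p3 AND p2) OR NOT p4 OR p1 OR p2 OR ((NOT p4 OR p1) AND NOT p3))   (double negation)
≡ (p5 OR p5 OR p1) AND (NOT p3 OR p3 OR NOT p4 OR p1 OR p2 OR NOT p4 OR p1) AND (NOT p3 OR p3 OR NOT p4 OR p1 OR p2 OR NOT p3) AND (NOT p3 OR p2 OR NOT p4 OR p1 OR p2 OR NOT p4 OR p1) AND (NOT p3 OR p2 OR NOT p4 OR p1 OR p2 OR NOT p3) AND (NOT p2 OR p3 OR NOT p4 OR p1 OR p2 OR NOT p4 OR p1) AND (NOT p2 OR p3 OR NOT p4 OR p1 OR p2 OR NOT p3) AND (NOT p2 OR p2 OR NOT p4 OR p1 OR p2 OR NOT p4 OR p1) AND (NOT p2 OR p2 OR NOT p4 OR p1 OR p2 OR NOT p3)   (distribute OR over AND)
≡ (p5 OR p1) AND (NOT p3 OR p2 OR NOT p4 OR p1)   (simplify)

(p5 OR p1) AND (NOT p3 OR p2 OR NOT p4 OR p1)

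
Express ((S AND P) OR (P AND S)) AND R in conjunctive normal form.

((S AND P) OR (P AND S)) AND R
⇔ (S OR P) AND (S OR S) AND (P OR P) AND (P OR S) AND R   (distribute OR over AND)
⇔ S AND P AND R   (simplify)

S AND P AND R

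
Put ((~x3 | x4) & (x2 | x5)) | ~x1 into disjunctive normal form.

(~x3 & x2) | (~x3 & x5) | (x4 & x2) | (x4 & x5) | ~x1

((~x3 | x4) & (x2 | x5)) | ~x1
≡ (~x3 & x2) | (~x3 & x5) | (x4 & x2) | (x4 & x5) | ~x1   [distribute & over |]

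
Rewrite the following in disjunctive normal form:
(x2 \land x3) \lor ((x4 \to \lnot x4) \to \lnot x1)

(x2 \land x3) \lor ((x4 \to \lnot x4) \to \lnot x1)
⇔ (x2 \land x3) \lor \lnot (x4 \to \lnot x4) \lor \lnot x1   — eliminate \to
⇔ (x2 \land x3) \lor \lnot (\lnot x4 \lor \lnot x4) \lor \lnot x1   — eliminate \to
⇔ (x2 \land x3) \lor (\lnot \lnot x4 \land \lnot \lnot x4) \lor \lnot x1   — De Morgan
⇔ (x2 \land x3) \lor (x4 \land \lnot \lnot x4) \lor \lnot x1   — double negation
⇔ (x2 \land x3) \lor (x4 \land x4) \lor \lnot x1   — double negation
⇔ (x2 \land x3) \lor x4 \lor \lnot x1   — simplify

(x2 \land x3) \lor x4 \lor \lnot x1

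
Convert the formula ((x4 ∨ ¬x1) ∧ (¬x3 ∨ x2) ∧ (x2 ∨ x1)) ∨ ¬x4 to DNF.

((x4 ∨ ¬x1) ∧ (¬x3 ∨ x2) ∧ (x2 ∨ x1)) ∨ ¬x4
= (x4 ∧ ¬x3 ∧ x2) ∨ (x4 ∧ ¬x3 ∧ x1) ∨ (x4 ∧ x2 ∧ x2) ∨ (x4 ∧ x2 ∧ x1) ∨ (¬x1 ∧ ¬x3 ∧ x2) ∨ (¬x1 ∧ ¬x3 ∧ x1) ∨ (¬x1 ∧ x2 ∧ x2) ∨ (¬x1 ∧ x2 ∧ x1) ∨ ¬x4   (distribute ∧ over ∨)
= (x4 ∧ ¬x3 ∧ x1) ∨ (x4 ∧ x2) ∨ (¬x1 ∧ x2) ∨ ¬x4   (simplify)

(x4 ∧ ¬x3 ∧ x1) ∨ (x4 ∧ x2) ∨ (¬x1 ∧ x2) ∨ ¬x4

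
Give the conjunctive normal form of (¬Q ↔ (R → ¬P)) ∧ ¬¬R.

(¬Q ↔ (R → ¬P)) ∧ ¬¬R
= (¬Q → (R → ¬P)) ∧ ((R → ¬P) → ¬Q) ∧ ¬¬R   [eliminate ↔]
= (¬¬Q ∨ (R → ¬P)) ∧ ((R → ¬P) → ¬Q) ∧ ¬¬R   [eliminate →]
= (¬¬Q ∨ ¬R ∨ ¬P) ∧ ((R → ¬P) → ¬Q) ∧ ¬¬R   [eliminate →]
= (¬¬Q ∨ ¬R ∨ ¬P) ∧ (¬(R → ¬P) ∨ ¬Q) ∧ ¬¬R   [eliminate →]
= (¬¬Q ∨ ¬R ∨ ¬P) ∧ (¬(¬R ∨ ¬P) ∨ ¬Q) ∧ ¬¬R   [eliminate →]
= (Q ∨ ¬R ∨ ¬P) ∧ (¬(¬R ∨ ¬P) ∨ ¬Q) ∧ ¬¬R   [double negation]
= (Q ∨ ¬R ∨ ¬P) ∧ ((¬¬R ∧ ¬¬P) ∨ ¬Q) ∧ ¬¬R   [De Morgan]
= (Q ∨ ¬R ∨ ¬P) ∧ ((R ∧ ¬¬P) ∨ ¬Q) ∧ ¬¬R   [double negation]
= (Q ∨ ¬R ∨ ¬P) ∧ ((R ∧ P) ∨ ¬Q) ∧ ¬¬R   [double negation]
= (Q ∨ ¬R ∨ ¬P) ∧ ((R ∧ P) ∨ ¬Q) ∧ R   [double negation]
= (Q ∨ ¬R ∨ ¬P) ∧ (R ∨ ¬Q) ∧ (P ∨ ¬Q) ∧ R   [distribute ∨ over ∧]
= (Q ∨ ¬R ∨ ¬P) ∧ (P ∨ ¬Q) ∧ R   [simplify]

(Q ∨ ¬R ∨ ¬P) ∧ (P ∨ ¬Q) ∧ R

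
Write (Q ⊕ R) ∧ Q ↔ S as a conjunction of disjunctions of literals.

(¬Q ∨ R ∨ S) ∧ (¬S ∨ ¬Q ∨ ¬R) ∧ (¬S ∨ Q)

(Q ⊕ R) ∧ Q ↔ S
⇔ ((Q ⊕ R) ∧ Q → S) ∧ (S → (Q ⊕ R) ∧ Q)   (eliminate ↔)
⇔ (¬((Q ⊕ R) ∧ Q) ∨ S) ∧ (S → (Q ⊕ R) ∧ Q)   (eliminate →)
⇔ (¬((Q ∨ R) ∧ ¬(Q ∧ R) ∧ Q) ∨ S) ∧ (S → (Q ⊕ R) ∧ Q)   (expand ⊕)
⇔ (¬((Q ∨ R) ∧ ¬(Q ∧ R) ∧ Q) ∨ S) ∧ (¬S ∨ (Q ⊕ R) ∧ Q)   (eliminate →)
⇔ (¬((Q ∨ R) ∧ ¬(Q ∧ R) ∧ Q) ∨ S) ∧ (¬S ∨ (Q ∨ R) ∧ ¬(Q ∧ R) ∧ Q)   (expand ⊕)
⇔ (¬(Q ∨ R) ∨ ¬¬(Q ∧ R) ∨ ¬Q ∨ S) ∧ (¬S ∨ (Q ∨ R) ∧ ¬(Q ∧ R) ∧ Q)   (De Morgan)
⇔ (¬Q ∧ ¬R ∨ ¬¬(Q ∧ R) ∨ ¬Q ∨ S) ∧ (¬S ∨ (Q ∨ R) ∧ ¬(Q ∧ R) ∧ Q)   (De Morgan)
⇔ (¬Q ∧ ¬R ∨ Q ∧ R ∨ ¬Q ∨ S) ∧ (¬S ∨ (Q ∨ R) ∧ ¬(Q ∧ R) ∧ Q)   (double negation)
⇔ (¬Q ∧ ¬R ∨ Q ∧ R ∨ ¬Q ∨ S) ∧ (¬S ∨ (Q ∨ R) ∧ (¬Q ∨ ¬R) ∧ Q)   (De Morgan)
⇔ (¬Q ∨ Q ∨ ¬Q ∨ S) ∧ (¬Q ∨ R ∨ ¬Q ∨ S) ∧ (¬R ∨ Q ∨ ¬Q ∨ S) ∧ (¬R ∨ R ∨ ¬Q ∨ S) ∧ (¬S ∨ Q ∨ R) ∧ (¬S ∨ ¬Q ∨ ¬R) ∧ (¬S ∨ Q)   (distribute ∨ over ∧)
⇔ (¬Q ∨ R ∨ S) ∧ (¬S ∨ ¬Q ∨ ¬R) ∧ (¬S ∨ Q)   (simplify)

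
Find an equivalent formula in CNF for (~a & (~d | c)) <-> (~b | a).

(~a & (~d | c)) <-> (~b | a)
≡ ((~a & (~d | c)) -> (~b | a)) & ((~b | a) -> (~a & (~d | c)))   (eliminate <->)
≡ (~(~a & (~d | c)) | ~b | a) & ((~b | a) -> (~a & (~d | c)))   (eliminate ->)
≡ (~(~a & (~d | c)) | ~b | a) & (~(~b | a) | (~a & (~d | c)))   (eliminate ->)
≡ (~~a | ~(~d | c) | ~b | a) & (~(~b | a) | (~a & (~d | c)))   (De Morgan)
≡ (a | ~(~d | c) | ~b | a) & (~(~b | a) | (~a & (~d | c)))   (double negation)
≡ (a | (~~d & ~c) | ~b | a) & (~(~b | a) | (~a & (~d | c)))   (De Morgan)
≡ (a | (d & ~c) | ~b | a) & (~(~b | a) | (~a & (~d | c)))   (double negation)
≡ (a | (d & ~c) | ~b | a) & ((~~b & ~a) | (~a & (~d | c)))   (De Morgan)
≡ (a | (d & ~c) | ~b | a) & ((b & ~a) | (~a & (~d | c)))   (double negation)
≡ (a | d | ~b | a) & (a | ~c | ~b | a) & (b | ~a) & (b | ~d | c) & (~a | ~a) & (~a | ~d | c)   (distribute | over &)
≡ (a | d | ~b) & (a | ~c | ~b) & (b | ~d | c) & ~a   (simplify)

(a | d | ~b) & (a | ~c | ~b) & (b | ~d | c) & ~a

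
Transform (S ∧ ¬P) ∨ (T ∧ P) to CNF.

(S ∧ ¬P) ∨ (T ∧ P)
= (S ∨ T) ∧ (S ∨ P) ∧ (¬P ∨ T) ∧ (¬P ∨ P)   [distribute ∨ over ∧]
= (S ∨ T) ∧ (S ∨ P) ∧ (¬P ∨ T)   [simplify]

(S ∨ T) ∧ (S ∨ P) ∧ (¬P ∨ T)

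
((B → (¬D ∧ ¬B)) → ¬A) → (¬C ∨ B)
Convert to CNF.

A ∨ ¬C ∨ B

((B → (¬D ∧ ¬B)) → ¬A) → (¬C ∨ B)
≡ ¬((B → (¬D ∧ ¬B)) → ¬A) ∨ ¬C ∨ B   [eliminate →]
≡ ¬(¬(B → (¬D ∧ ¬B)) ∨ ¬A) ∨ ¬C ∨ B   [eliminate →]
≡ ¬(¬(¬B ∨ (¬D ∧ ¬B)) ∨ ¬A) ∨ ¬C ∨ B   [eliminate →]
≡ (¬¬(¬B ∨ (¬D ∧ ¬B)) ∧ ¬¬A) ∨ ¬C ∨ B   [De Morgan]
≡ ((¬B ∨ (¬D ∧ ¬B)) ∧ ¬¬A) ∨ ¬C ∨ B   [double negation]
≡ ((¬B ∨ (¬D ∧ ¬B)) ∧ A) ∨ ¬C ∨ B   [double negation]
≡ (¬B ∨ ¬D ∨ ¬C ∨ B) ∧ (¬B ∨ ¬B ∨ ¬C ∨ B) ∧ (A ∨ ¬C ∨ B)   [distribute ∨ over ∧]
≡ A ∨ ¬C ∨ B   [simplify]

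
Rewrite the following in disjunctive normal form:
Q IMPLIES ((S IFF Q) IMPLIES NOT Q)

Q IMPLIES ((S IFF Q) IMPLIES NOT Q)
≡ NOT Q OR ((S IFF Q) IMPLIES NOT Q)   — eliminate IMPLIES
≡ NOT Q OR NOT (S IFF Q) OR NOT Q   — eliminate IMPLIES
≡ NOT Q OR NOT ((S IMPLIES Q) AND (Q IMPLIES S)) OR NOT Q   — eliminate IFF
≡ NOT Q OR NOT ((NOT S OR Q) AND (Q IMPLIES S)) OR NOT Q   — eliminate IMPLIES
≡ NOT Q OR NOT ((NOT S OR Q) AND (NOT Q OR S)) OR NOT Q   — eliminate IMPLIES
≡ NOT Q OR NOT (NOT S OR Q) OR NOT (NOT Q OR S) OR NOT Q   — De Morgan
≡ NOT Q OR (NOT NOT S AND NOT Q) OR NOT (NOT Q OR S) OR NOT Q   — De Morgan
≡ NOT Q OR (S AND NOT Q) OR NOT (NOT Q OR S) OR NOT Q   — double negation
≡ NOT Q OR (S AND NOT Q) OR (NOT NOT Q AND NOT S) OR NOT Q   — De Morgan
≡ NOT Q OR (S AND NOT Q) OR (Q AND NOT S) OR NOT Q   — double negation
≡ NOT Q OR (Q AND NOT S)   — simplify

NOT Q OR (Q AND NOT S)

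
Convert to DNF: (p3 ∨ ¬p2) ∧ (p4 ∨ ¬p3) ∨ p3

(p3 ∨ ¬p2) ∧ (p4 ∨ ¬p3) ∨ p3
= p3 ∧ p4 ∨ p3 ∧ ¬p3 ∨ ¬p2 ∧ p4 ∨ ¬p2 ∧ ¬p3 ∨ p3   [distribute ∧ over ∨]
= ¬p2 ∧ p4 ∨ ¬p2 ∧ ¬p3 ∨ p3   [simplify]

¬p2 ∧ p4 ∨ ¬p2 ∧ ¬p3 ∨ p3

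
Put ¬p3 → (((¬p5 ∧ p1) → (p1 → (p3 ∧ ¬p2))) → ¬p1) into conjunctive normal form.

p3 ∨ ¬p5 ∨ ¬p1

¬p3 → (((¬p5 ∧ p1) → (p1 → (p3 ∧ ¬p2))) → ¬p1)
⇔ ¬¬p3 ∨ (((¬p5 ∧ p1) → (p1 → (p3 ∧ ¬p2))) → ¬p1)   [eliminate →]
⇔ ¬¬p3 ∨ ¬((¬p5 ∧ p1) → (p1 → (p3 ∧ ¬p2))) ∨ ¬p1   [eliminate →]
⇔ ¬¬p3 ∨ ¬(¬(¬p5 ∧ p1) ∨ (p1 → (p3 ∧ ¬p2))) ∨ ¬p1   [eliminate →]
⇔ ¬¬p3 ∨ ¬(¬(¬p5 ∧ p1) ∨ ¬p1 ∨ (p3 ∧ ¬p2)) ∨ ¬p1   [eliminate →]
⇔ p3 ∨ ¬(¬(¬p5 ∧ p1) ∨ ¬p1 ∨ (p3 ∧ ¬p2)) ∨ ¬p1   [double negation]
⇔ p3 ∨ (¬¬(¬p5 ∧ p1) ∧ ¬¬p1 ∧ ¬(p3 ∧ ¬p2)) ∨ ¬p1   [De Morgan]
⇔ p3 ∨ (¬p5 ∧ p1 ∧ ¬¬p1 ∧ ¬(p3 ∧ ¬p2)) ∨ ¬p1   [double negation]
⇔ p3 ∨ (¬p5 ∧ p1 ∧ p1 ∧ ¬(p3 ∧ ¬p2)) ∨ ¬p1   [double negation]
⇔ p3 ∨ (¬p5 ∧ p1 ∧ p1 ∧ (¬p3 ∨ ¬¬p2)) ∨ ¬p1   [De Morgan]
⇔ p3 ∨ (¬p5 ∧ p1 ∧ p1 ∧ (¬p3 ∨ p2)) ∨ ¬p1   [double negation]
⇔ (p3 ∨ ¬p5 ∨ ¬p1) ∧ (p3 ∨ p1 ∨ ¬p1) ∧ (p3 ∨ p1 ∨ ¬p1) ∧ (p3 ∨ ¬p3 ∨ p2 ∨ ¬p1)   [distribute ∨ over ∧]
⇔ p3 ∨ ¬p5 ∨ ¬p1   [simplify]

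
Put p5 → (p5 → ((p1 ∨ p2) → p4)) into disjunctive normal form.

¬p5 ∨ (¬p1 ∧ ¬p2) ∨ p4

p5 → (p5 → ((p1 ∨ p2) → p4))
≡ ¬p5 ∨ (p5 → ((p1 ∨ p2) → p4))   — eliminate →
≡ ¬p5 ∨ ¬p5 ∨ ((p1 ∨ p2) → p4)   — eliminate →
≡ ¬p5 ∨ ¬p5 ∨ ¬(p1 ∨ p2) ∨ p4   — eliminate →
≡ ¬p5 ∨ ¬p5 ∨ (¬p1 ∧ ¬p2) ∨ p4   — De Morgan
≡ ¬p5 ∨ (¬p1 ∧ ¬p2) ∨ p4   — simplify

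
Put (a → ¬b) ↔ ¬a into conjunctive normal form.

(a → ¬b) ↔ ¬a
⇔ ((a → ¬b) → ¬a) ∧ (¬a → (a → ¬b))   — eliminate ↔
⇔ (¬(a → ¬b) ∨ ¬a) ∧ (¬a → (a → ¬b))   — eliminate →
⇔ (¬(¬a ∨ ¬b) ∨ ¬a) ∧ (¬a → (a → ¬b))   — eliminate →
⇔ (¬(¬a ∨ ¬b) ∨ ¬a) ∧ (¬¬a ∨ (a → ¬b))   — eliminate →
⇔ (¬(¬a ∨ ¬b) ∨ ¬a) ∧ (¬¬a ∨ ¬a ∨ ¬b)   — eliminate →
⇔ ((¬¬a ∧ ¬¬b) ∨ ¬a) ∧ (¬¬a ∨ ¬a ∨ ¬b)   — De Morgan
⇔ ((a ∧ ¬¬b) ∨ ¬a) ∧ (¬¬a ∨ ¬a ∨ ¬b)   — double negation
⇔ ((a ∧ b) ∨ ¬a) ∧ (¬¬a ∨ ¬a ∨ ¬b)   — double negation
⇔ ((a ∧ b) ∨ ¬a) ∧ (a ∨ ¬a ∨ ¬b)   — double negation
⇔ (a ∨ ¬a) ∧ (b ∨ ¬a) ∧ (a ∨ ¬a ∨ ¬b)   — distribute ∨ over ∧
⇔ b ∨ ¬a   — simplify

b ∨ ¬a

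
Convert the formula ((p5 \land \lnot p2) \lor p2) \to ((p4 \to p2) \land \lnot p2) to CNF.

((p5 \land \lnot p2) \lor p2) \to ((p4 \to p2) \land \lnot p2)
≡ \lnot ((p5 \land \lnot p2) \lor p2) \lor ((p4 \to p2) \land \lnot p2)   [eliminate \to]
≡ \lnot ((p5 \land \lnot p2) \lor p2) \lor ((\lnot p4 \lor p2) \land \lnot p2)   [eliminate \to]
≡ (\lnot (p5 \land \lnot p2) \land \lnot p2) \lor ((\lnot p4 \lor p2) \land \lnot p2)   [De Morgan]
≡ ((\lnot p5 \lor \lnot \lnot p2) \land \lnot p2) \lor ((\lnot p4 \lor p2) \land \lnot p2)   [De Morgan]
≡ ((\lnot p5 \lor p2) \land \lnot p2) \lor ((\lnot p4 \lor p2) \land \lnot p2)   [double negation]
≡ (\lnot p5 \lor p2 \lor \lnot p4 \lor p2) \land (\lnot p5 \lor p2 \lor \lnot p2) \land (\lnot p2 \lor \lnot p4 \lor p2) \land (\lnot p2 \lor \lnot p2)   [distribute \lor over \land]
≡ (\lnot p5 \lor p2 \lor \lnot p4) \land \lnot p2   [simplify]

(\lnot p5 \lor p2 \lor \lnot p4) \land \lnot p2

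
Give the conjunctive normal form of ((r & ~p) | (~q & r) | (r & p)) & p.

((r & ~p) | (~q & r) | (r & p)) & p
≡ (r | ~q | r) & (r | ~q | p) & (r | r | r) & (r | r | p) & (~p | ~q | r) & (~p | ~q | p) & (~p | r | r) & (~p | r | p) & p   — distribute | over &
≡ r & p   — simplify

r & p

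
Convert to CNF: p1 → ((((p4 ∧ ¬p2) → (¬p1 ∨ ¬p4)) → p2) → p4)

¬p1 ∨ ¬p2 ∨ p4

p1 → ((((p4 ∧ ¬p2) → (¬p1 ∨ ¬p4)) → p2) → p4)
⇔ ¬p1 ∨ ((((p4 ∧ ¬p2) → (¬p1 ∨ ¬p4)) → p2) → p4)   [eliminate →]
⇔ ¬p1 ∨ ¬(((p4 ∧ ¬p2) → (¬p1 ∨ ¬p4)) → p2) ∨ p4   [eliminate →]
⇔ ¬p1 ∨ ¬(¬((p4 ∧ ¬p2) → (¬p1 ∨ ¬p4)) ∨ p2) ∨ p4   [eliminate →]
⇔ ¬p1 ∨ ¬(¬(¬(p4 ∧ ¬p2) ∨ ¬p1 ∨ ¬p4) ∨ p2) ∨ p4   [eliminate →]
⇔ ¬p1 ∨ (¬¬(¬(p4 ∧ ¬p2) ∨ ¬p1 ∨ ¬p4) ∧ ¬p2) ∨ p4   [De Morgan]
⇔ ¬p1 ∨ ((¬(p4 ∧ ¬p2) ∨ ¬p1 ∨ ¬p4) ∧ ¬p2) ∨ p4   [double negation]
⇔ ¬p1 ∨ ((¬p4 ∨ ¬¬p2 ∨ ¬p1 ∨ ¬p4) ∧ ¬p2) ∨ p4   [De Morgan]
⇔ ¬p1 ∨ ((¬p4 ∨ p2 ∨ ¬p1 ∨ ¬p4) ∧ ¬p2) ∨ p4   [double negation]
⇔ (¬p1 ∨ ¬p4 ∨ p2 ∨ ¬p1 ∨ ¬p4 ∨ p4) ∧ (¬p1 ∨ ¬p2 ∨ p4)   [distribute ∨ over ∧]
⇔ ¬p1 ∨ ¬p2 ∨ p4   [simplify]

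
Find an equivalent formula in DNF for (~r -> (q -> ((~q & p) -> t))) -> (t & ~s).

(~r -> (q -> ((~q & p) -> t))) -> (t & ~s)
= ~(~r -> (q -> ((~q & p) -> t))) | (t & ~s)   — eliminate ->
= ~(~~r | (q -> ((~q & p) -> t))) | (t & ~s)   — eliminate ->
= ~(~~r | ~q | ((~q & p) -> t)) | (t & ~s)   — eliminate ->
= ~(~~r | ~q | ~(~q & p) | t) | (t & ~s)   — eliminate ->
= (~~~r & ~~q & ~~(~q & p) & ~t) | (t & ~s)   — De Morgan
= (~r & ~~q & ~~(~q & p) & ~t) | (t & ~s)   — double negation
= (~r & q & ~~(~q & p) & ~t) | (t & ~s)   — double negation
= (~r & q & ~q & p & ~t) | (t & ~s)   — double negation
= t & ~s   — simplify

t & ~s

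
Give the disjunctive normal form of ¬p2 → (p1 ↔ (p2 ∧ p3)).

¬p2 → (p1 ↔ (p2 ∧ p3))
⇔ ¬¬p2 ∨ (p1 ↔ (p2 ∧ p3))   (eliminate →)
⇔ ¬¬p2 ∨ ((p1 → (p2 ∧ p3)) ∧ ((p2 ∧ p3) → p1))   (eliminate ↔)
⇔ ¬¬p2 ∨ ((¬p1 ∨ (p2 ∧ p3)) ∧ ((p2 ∧ p3) → p1))   (eliminate →)
⇔ ¬¬p2 ∨ ((¬p1 ∨ (p2 ∧ p3)) ∧ (¬(p2 ∧ p3) ∨ p1))   (eliminate →)
⇔ p2 ∨ ((¬p1 ∨ (p2 ∧ p3)) ∧ (¬(p2 ∧ p3) ∨ p1))   (double negation)
⇔ p2 ∨ ((¬p1 ∨ (p2 ∧ p3)) ∧ (¬p2 ∨ ¬p3 ∨ p1))   (De Morgan)
⇔ p2 ∨ (¬p1 ∧ ¬p2) ∨ (¬p1 ∧ ¬p3) ∨ (¬p1 ∧ p1) ∨ (p2 ∧ p3 ∧ ¬p2) ∨ (p2 ∧ p3 ∧ ¬p3) ∨ (p2 ∧ p3 ∧ p1)   (distribute ∧ over ∨)
⇔ p2 ∨ (¬p1 ∧ ¬p2) ∨ (¬p1 ∧ ¬p3)   (simplify)

p2 ∨ (¬p1 ∧ ¬p2) ∨ (¬p1 ∧ ¬p3)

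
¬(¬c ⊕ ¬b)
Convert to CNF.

(c ∨ ¬b) ∧ (b ∨ ¬c)

¬(¬c ⊕ ¬b)
≡ ¬((¬c ∨ ¬b) ∧ ¬(¬c ∧ ¬b))   — expand ⊕
≡ ¬(¬c ∨ ¬b) ∨ ¬¬(¬c ∧ ¬b)   — De Morgan
≡ ¬¬c ∧ ¬¬b ∨ ¬¬(¬c ∧ ¬b)   — De Morgan
≡ c ∧ ¬¬b ∨ ¬¬(¬c ∧ ¬b)   — double negation
≡ c ∧ b ∨ ¬¬(¬c ∧ ¬b)   — double negation
≡ c ∧ b ∨ ¬c ∧ ¬b   — double negation
≡ (c ∨ ¬c) ∧ (c ∨ ¬b) ∧ (b ∨ ¬c) ∧ (b ∨ ¬b)   — distribute ∨ over ∧
≡ (c ∨ ¬b) ∧ (b ∨ ¬c)   — simplify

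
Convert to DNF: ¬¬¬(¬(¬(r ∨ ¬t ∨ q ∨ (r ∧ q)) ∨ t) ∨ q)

¬¬¬(¬(¬(r ∨ ¬t ∨ q ∨ (r ∧ q)) ∨ t) ∨ q)
≡ ¬(¬(¬(r ∨ ¬t ∨ q ∨ (r ∧ q)) ∨ t) ∨ q)   (double negation)
≡ ¬¬(¬(r ∨ ¬t ∨ q ∨ (r ∧ q)) ∨ t) ∧ ¬q   (De Morgan)
≡ (¬(r ∨ ¬t ∨ q ∨ (r ∧ q)) ∨ t) ∧ ¬q   (double negation)
≡ ((¬r ∧ ¬¬t ∧ ¬q ∧ ¬(r ∧ q)) ∨ t) ∧ ¬q   (De Morgan)
≡ ((¬r ∧ t ∧ ¬q ∧ ¬(r ∧ q)) ∨ t) ∧ ¬q   (double negation)
≡ ((¬r ∧ t ∧ ¬q ∧ (¬r ∨ ¬q)) ∨ t) ∧ ¬q   (De Morgan)
≡ (¬r ∧ t ∧ ¬q ∧ ¬r ∧ ¬q) ∨ (¬r ∧ t ∧ ¬q ∧ ¬q ∧ ¬q) ∨ (t ∧ ¬q)   (distribute ∧ over ∨)
≡ t ∧ ¬q   (simplify)

t ∧ ¬q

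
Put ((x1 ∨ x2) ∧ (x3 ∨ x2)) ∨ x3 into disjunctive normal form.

x2 ∨ x3

((x1 ∨ x2) ∧ (x3 ∨ x2)) ∨ x3
⇔ (x1 ∧ x3) ∨ (x1 ∧ x2) ∨ (x2 ∧ x3) ∨ (x2 ∧ x2) ∨ x3   [distribute ∧ over ∨]
⇔ x2 ∨ x3   [simplify]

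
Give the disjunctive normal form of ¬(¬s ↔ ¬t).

(¬s ∧ t) ∨ (¬t ∧ s)

¬(¬s ↔ ¬t)
= ¬((¬s → ¬t) ∧ (¬t → ¬s))   [eliminate ↔]
= ¬((¬¬s ∨ ¬t) ∧ (¬t → ¬s))   [eliminate →]
= ¬((¬¬s ∨ ¬t) ∧ (¬¬t ∨ ¬s))   [eliminate →]
= ¬(¬¬s ∨ ¬t) ∨ ¬(¬¬t ∨ ¬s)   [De Morgan]
= (¬¬¬s ∧ ¬¬t) ∨ ¬(¬¬t ∨ ¬s)   [De Morgan]
= (¬s ∧ ¬¬t) ∨ ¬(¬¬t ∨ ¬s)   [double negation]
= (¬s ∧ t) ∨ ¬(¬¬t ∨ ¬s)   [double negation]
= (¬s ∧ t) ∨ (¬¬¬t ∧ ¬¬s)   [De Morgan]
= (¬s ∧ t) ∨ (¬t ∧ ¬¬s)   [double negation]
= (¬s ∧ t) ∨ (¬t ∧ s)   [double negation]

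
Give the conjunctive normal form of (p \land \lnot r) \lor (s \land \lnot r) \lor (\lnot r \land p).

(p \lor s) \land \lnot r

(p \land \lnot r) \lor (s \land \lnot r) \lor (\lnot r \land p)
≡ (p \lor s \lor \lnot r) \land (p \lor s \lor p) \land (p \lor \lnot r \lor \lnot r) \land (p \lor \lnot r \lor p) \land (\lnot r \lor s \lor \lnot r) \land (\lnot r \lor s \lor p) \land (\lnot r \lor \lnot r \lor \lnot r) \land (\lnot r \lor \lnot r \lor p)
≡ (p \lor s) \land \lnot r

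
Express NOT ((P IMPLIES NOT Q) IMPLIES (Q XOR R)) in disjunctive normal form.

(NOT P AND R AND Q) OR (NOT Q AND NOT R)

NOT ((P IMPLIES NOT Q) IMPLIES (Q XOR R))
= NOT (NOT (P IMPLIES NOT Q) OR (Q XOR R))   [eliminate IMPLIES]
= NOT (NOT (NOT P OR NOT Q) OR (Q XOR R))   [eliminate IMPLIES]
= NOT (NOT (NOT P OR NOT Q) OR (Q AND NOT R) OR (NOT Q AND R))   [expand XOR]
= NOT NOT (NOT P OR NOT Q) AND NOT (Q AND NOT R) AND NOT (NOT Q AND R)   [De Morgan]
= (NOT P OR NOT Q) AND NOT (Q AND NOT R) AND NOT (NOT Q AND R)   [double negation]
= (NOT P OR NOT Q) AND (NOT Q OR NOT NOT R) AND NOT (NOT Q AND R)   [De Morgan]
= (NOT P OR NOT Q) AND (NOT Q OR R) AND NOT (NOT Q AND R)   [double negation]
= (NOT P OR NOT Q) AND (NOT Q OR R) AND (NOT NOT Q OR NOT R)   [De Morgan]
= (NOT P OR NOT Q) AND (NOT Q OR R) AND (Q OR NOT R)   [double negation]
= (NOT P AND NOT Q AND Q) OR (NOT P AND NOT Q AND NOT R) OR (NOT P AND R AND Q) OR (NOT P AND R AND NOT R) OR (NOT Q AND NOT Q AND Q) OR (NOT Q AND NOT Q AND NOT R) OR (NOT Q AND R AND Q) OR (NOT Q AND R AND NOT R)   [distribute AND over OR]
= (NOT P AND R AND Q) OR (NOT Q AND NOT R)   [simplify]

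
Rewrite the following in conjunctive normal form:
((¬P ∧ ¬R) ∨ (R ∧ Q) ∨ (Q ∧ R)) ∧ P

(¬P ∨ R) ∧ (¬P ∨ Q) ∧ (¬R ∨ Q) ∧ P

((¬P ∧ ¬R) ∨ (R ∧ Q) ∨ (Q ∧ R)) ∧ P
≡ (¬P ∨ R ∨ Q) ∧ (¬P ∨ R ∨ R) ∧ (¬P ∨ Q ∨ Q) ∧ (¬P ∨ Q ∨ R) ∧ (¬R ∨ R ∨ Q) ∧ (¬R ∨ R ∨ R) ∧ (¬R ∨ Q ∨ Q) ∧ (¬R ∨ Q ∨ R) ∧ P
≡ (¬P ∨ R) ∧ (¬P ∨ Q) ∧ (¬R ∨ Q) ∧ P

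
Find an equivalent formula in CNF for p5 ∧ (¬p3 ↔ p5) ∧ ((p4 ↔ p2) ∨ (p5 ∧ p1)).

p5 ∧ (¬p3 ↔ p5) ∧ ((p4 ↔ p2) ∨ (p5 ∧ p1))
≡ p5 ∧ (¬p3 → p5) ∧ (p5 → ¬p3) ∧ ((p4 ↔ p2) ∨ (p5 ∧ p1))   [eliminate ↔]
≡ p5 ∧ (¬¬p3 ∨ p5) ∧ (p5 → ¬p3) ∧ ((p4 ↔ p2) ∨ (p5 ∧ p1))   [eliminate →]
≡ p5 ∧ (¬¬p3 ∨ p5) ∧ (¬p5 ∨ ¬p3) ∧ ((p4 ↔ p2) ∨ (p5 ∧ p1))   [eliminate →]
≡ p5 ∧ (¬¬p3 ∨ p5) ∧ (¬p5 ∨ ¬p3) ∧ (((p4 → p2) ∧ (p2 → p4)) ∨ (p5 ∧ p1))   [eliminate ↔]
≡ p5 ∧ (¬¬p3 ∨ p5) ∧ (¬p5 ∨ ¬p3) ∧ (((¬p4 ∨ p2) ∧ (p2 → p4)) ∨ (p5 ∧ p1))   [eliminate →]
≡ p5 ∧ (¬¬p3 ∨ p5) ∧ (¬p5 ∨ ¬p3) ∧ (((¬p4 ∨ p2) ∧ (¬p2 ∨ p4)) ∨ (p5 ∧ p1))   [eliminate →]
≡ p5 ∧ (p3 ∨ p5) ∧ (¬p5 ∨ ¬p3) ∧ (((¬p4 ∨ p2) ∧ (¬p2 ∨ p4)) ∨ (p5 ∧ p1))   [double negation]
≡ p5 ∧ (p3 ∨ p5) ∧ (¬p5 ∨ ¬p3) ∧ (¬p4 ∨ p2 ∨ p5) ∧ (¬p4 ∨ p2 ∨ p1) ∧ (¬p2 ∨ p4 ∨ p5) ∧ (¬p2 ∨ p4 ∨ p1)   [distribute ∨ over ∧]
≡ p5 ∧ (¬p5 ∨ ¬p3) ∧ (¬p4 ∨ p2 ∨ p1) ∧ (¬p2 ∨ p4 ∨ p1)   [simplify]

p5 ∧ (¬p5 ∨ ¬p3) ∧ (¬p4 ∨ p2 ∨ p1) ∧ (¬p2 ∨ p4 ∨ p1)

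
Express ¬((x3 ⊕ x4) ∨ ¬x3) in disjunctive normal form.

¬((x3 ⊕ x4) ∨ ¬x3)
= ¬((x3 ∧ ¬x4) ∨ (¬x3 ∧ x4) ∨ ¬x3)   [expand ⊕]
= ¬(x3 ∧ ¬x4) ∧ ¬(¬x3 ∧ x4) ∧ ¬¬x3   [De Morgan]
= (¬x3 ∨ ¬¬x4) ∧ ¬(¬x3 ∧ x4) ∧ ¬¬x3   [De Morgan]
= (¬x3 ∨ x4) ∧ ¬(¬x3 ∧ x4) ∧ ¬¬x3   [double negation]
= (¬x3 ∨ x4) ∧ (¬¬x3 ∨ ¬x4) ∧ ¬¬x3   [De Morgan]
= (¬x3 ∨ x4) ∧ (x3 ∨ ¬x4) ∧ ¬¬x3   [double negation]
= (¬x3 ∨ x4) ∧ (x3 ∨ ¬x4) ∧ x3   [double negation]
= (¬x3 ∧ x3 ∧ x3) ∨ (¬x3 ∧ ¬x4 ∧ x3) ∨ (x4 ∧ x3 ∧ x3) ∨ (x4 ∧ ¬x4 ∧ x3)   [distribute ∧ over ∨]
= x4 ∧ x3   [simplify]

x4 ∧ x3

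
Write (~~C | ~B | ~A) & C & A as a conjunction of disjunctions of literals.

C & A

(~~C | ~B | ~A) & C & A
⇔ (C | ~B | ~A) & C & A   (double negation)
⇔ C & A   (simplify)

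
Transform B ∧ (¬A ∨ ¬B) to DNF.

B ∧ (¬A ∨ ¬B)
≡ (B ∧ ¬A) ∨ (B ∧ ¬B)   [distribute ∧ over ∨]
≡ B ∧ ¬A   [simplify]

B ∧ ¬A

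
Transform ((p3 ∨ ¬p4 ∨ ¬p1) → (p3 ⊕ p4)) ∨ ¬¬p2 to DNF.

(p3 ∧ ¬p4) ∨ (¬p3 ∧ p4) ∨ p2

((p3 ∨ ¬p4 ∨ ¬p1) → (p3 ⊕ p4)) ∨ ¬¬p2
⇔ ¬(p3 ∨ ¬p4 ∨ ¬p1) ∨ (p3 ⊕ p4) ∨ ¬¬p2   [eliminate →]
⇔ ¬(p3 ∨ ¬p4 ∨ ¬p1) ∨ (p3 ∧ ¬p4) ∨ (¬p3 ∧ p4) ∨ ¬¬p2   [expand ⊕]
⇔ (¬p3 ∧ ¬¬p4 ∧ ¬¬p1) ∨ (p3 ∧ ¬p4) ∨ (¬p3 ∧ p4) ∨ ¬¬p2   [De Morgan]
⇔ (¬p3 ∧ p4 ∧ ¬¬p1) ∨ (p3 ∧ ¬p4) ∨ (¬p3 ∧ p4) ∨ ¬¬p2   [double negation]
⇔ (¬p3 ∧ p4 ∧ p1) ∨ (p3 ∧ ¬p4) ∨ (¬p3 ∧ p4) ∨ ¬¬p2   [double negation]
⇔ (¬p3 ∧ p4 ∧ p1) ∨ (p3 ∧ ¬p4) ∨ (¬p3 ∧ p4) ∨ p2   [double negation]
⇔ (p3 ∧ ¬p4) ∨ (¬p3 ∧ p4) ∨ p2   [simplify]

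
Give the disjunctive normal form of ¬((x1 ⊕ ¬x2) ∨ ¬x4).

¬x1 ∧ x2 ∧ x4 ∨ ¬x2 ∧ x1 ∧ x4

¬((x1 ⊕ ¬x2) ∨ ¬x4)
⇔ ¬(x1 ∧ ¬¬x2 ∨ ¬x1 ∧ ¬x2 ∨ ¬x4)   [expand ⊕]
⇔ ¬(x1 ∧ ¬¬x2) ∧ ¬(¬x1 ∧ ¬x2) ∧ ¬¬x4   [De Morgan]
⇔ (¬x1 ∨ ¬¬¬x2) ∧ ¬(¬x1 ∧ ¬x2) ∧ ¬¬x4   [De Morgan]
⇔ (¬x1 ∨ ¬x2) ∧ ¬(¬x1 ∧ ¬x2) ∧ ¬¬x4   [double negation]
⇔ (¬x1 ∨ ¬x2) ∧ (¬¬x1 ∨ ¬¬x2) ∧ ¬¬x4   [De Morgan]
⇔ (¬x1 ∨ ¬x2) ∧ (x1 ∨ ¬¬x2) ∧ ¬¬x4   [double negation]
⇔ (¬x1 ∨ ¬x2) ∧ (x1 ∨ x2) ∧ ¬¬x4   [double negation]
⇔ (¬x1 ∨ ¬x2) ∧ (x1 ∨ x2) ∧ x4   [double negation]
⇔ ¬x1 ∧ x1 ∧ x4 ∨ ¬x1 ∧ x2 ∧ x4 ∨ ¬x2 ∧ x1 ∧ x4 ∨ ¬x2 ∧ x2 ∧ x4   [distribute ∧ over ∨]
⇔ ¬x1 ∧ x2 ∧ x4 ∨ ¬x2 ∧ x1 ∧ x4   [simplify]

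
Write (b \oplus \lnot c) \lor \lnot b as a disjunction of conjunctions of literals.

(b \oplus \lnot c) \lor \lnot b
= (b \land \lnot \lnot c) \lor (\lnot b \land \lnot c) \lor \lnot b   [expand \oplus]
= (b \land c) \lor (\lnot b \land \lnot c) \lor \lnot b   [double negation]
= (b \land c) \lor \lnot b   [simplify]

(b \land c) \lor \lnot b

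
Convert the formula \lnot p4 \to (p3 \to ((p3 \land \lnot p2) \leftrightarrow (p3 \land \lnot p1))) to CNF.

(p4 \lor \lnot p3 \lor p2 \lor \lnot p1) \land (p4 \lor \lnot p3 \lor p1 \lor \lnot p2)

\lnot p4 \to (p3 \to ((p3 \land \lnot p2) \leftrightarrow (p3 \land \lnot p1)))
≡ \lnot \lnot p4 \lor (p3 \to ((p3 \land \lnot p2) \leftrightarrow (p3 \land \lnot p1)))   — eliminate \to
≡ \lnot \lnot p4 \lor \lnot p3 \lor ((p3 \land \lnot p2) \leftrightarrow (p3 \land \lnot p1))   — eliminate \to
≡ \lnot \lnot p4 \lor \lnot p3 \lor (((p3 \land \lnot p2) \to (p3 \land \lnot p1)) \land ((p3 \land \lnot p1) \to (p3 \land \lnot p2)))   — eliminate \leftrightarrow
≡ \lnot \lnot p4 \lor \lnot p3 \lor ((\lnot (p3 \land \lnot p2) \lor (p3 \land \lnot p1)) \land ((p3 \land \lnot p1) \to (p3 \land \lnot p2)))   — eliminate \to
≡ \lnot \lnot p4 \lor \lnot p3 \lor ((\lnot (p3 \land \lnot p2) \lor (p3 \land \lnot p1)) \land (\lnot (p3 \land \lnot p1) \lor (p3 \land \lnot p2)))   — eliminate \to
≡ p4 \lor \lnot p3 \lor ((\lnot (p3 \land \lnot p2) \lor (p3 \land \lnot p1)) \land (\lnot (p3 \land \lnot p1) \lor (p3 \land \lnot p2)))   — double negation
≡ p4 \lor \lnot p3 \lor ((\lnot p3 \lor \lnot \lnot p2 \lor (p3 \land \lnot p1)) \land (\lnot (p3 \land \lnot p1) \lor (p3 \land \lnot p2)))   — De Morgan
≡ p4 \lor \lnot p3 \lor ((\lnot p3 \lor p2 \lor (p3 \land \lnot p1)) \land (\lnot (p3 \land \lnot p1) \lor (p3 \land \lnot p2)))   — double negation
≡ p4 \lor \lnot p3 \lor ((\lnot p3 \lor p2 \lor (p3 \land \lnot p1)) \land (\lnot p3 \lor \lnot \lnot p1 \lor (p3 \land \lnot p2)))   — De Morgan
≡ p4 \lor \lnot p3 \lor ((\lnot p3 \lor p2 \lor (p3 \land \lnot p1)) \land (\lnot p3 \lor p1 \lor (p3 \land \lnot p2)))   — double negation
≡ (p4 \lor \lnot p3 \lor \lnot p3 \lor p2 \lor p3) \land (p4 \lor \lnot p3 \lor \lnot p3 \lor p2 \lor \lnot p1) \land (p4 \lor \lnot p3 \lor \lnot p3 \lor p1 \lor p3) \land (p4 \lor \lnot p3 \lor \lnot p3 \lor p1 \lor \lnot p2)   — distribute \lor over \land
≡ (p4 \lor \lnot p3 \lor p2 \lor \lnot p1) \land (p4 \lor \lnot p3 \lor p1 \lor \lnot p2)   — simplify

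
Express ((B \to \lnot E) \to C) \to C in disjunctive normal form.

((B \to \lnot E) \to C) \to C
≡ \lnot ((B \to \lnot E) \to C) \lor C   [eliminate \to]
≡ \lnot (\lnot (B \to \lnot E) \lor C) \lor C   [eliminate \to]
≡ \lnot (\lnot (\lnot B \lor \lnot E) \lor C) \lor C   [eliminate \to]
≡ (\lnot \lnot (\lnot B \lor \lnot E) \land \lnot C) \lor C   [De Morgan]
≡ ((\lnot B \lor \lnot E) \land \lnot C) \lor C   [double negation]
≡ (\lnot B \land \lnot C) \lor (\lnot E \land \lnot C) \lor C   [distribute \land over \lor]

(\lnot B \land \lnot C) \lor (\lnot E \land \lnot C) \lor C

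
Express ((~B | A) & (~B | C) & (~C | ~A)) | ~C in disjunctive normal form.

(~B & ~A) | ~C

((~B | A) & (~B | C) & (~C | ~A)) | ~C
≡ (~B & ~B & ~C) | (~B & ~B & ~A) | (~B & C & ~C) | (~B & C & ~A) | (A & ~B & ~C) | (A & ~B & ~A) | (A & C & ~C) | (A & C & ~A) | ~C   [distribute & over |]
≡ (~B & ~A) | ~C   [simplify]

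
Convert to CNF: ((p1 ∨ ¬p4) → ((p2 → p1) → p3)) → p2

(p1 ∨ ¬p4 ∨ p2) ∧ (¬p3 ∨ p2)

((p1 ∨ ¬p4) → ((p2 → p1) → p3)) → p2
⇔ ¬((p1 ∨ ¬p4) → ((p2 → p1) → p3)) ∨ p2   (eliminate →)
⇔ ¬(¬(p1 ∨ ¬p4) ∨ ((p2 → p1) → p3)) ∨ p2   (eliminate →)
⇔ ¬(¬(p1 ∨ ¬p4) ∨ ¬(p2 → p1) ∨ p3) ∨ p2   (eliminate →)
⇔ ¬(¬(p1 ∨ ¬p4) ∨ ¬(¬p2 ∨ p1) ∨ p3) ∨ p2   (eliminate →)
⇔ (¬¬(p1 ∨ ¬p4) ∧ ¬¬(¬p2 ∨ p1) ∧ ¬p3) ∨ p2   (De Morgan)
⇔ ((p1 ∨ ¬p4) ∧ ¬¬(¬p2 ∨ p1) ∧ ¬p3) ∨ p2   (double negation)
⇔ ((p1 ∨ ¬p4) ∧ (¬p2 ∨ p1) ∧ ¬p3) ∨ p2   (double negation)
⇔ (p1 ∨ ¬p4 ∨ p2) ∧ (¬p2 ∨ p1 ∨ p2) ∧ (¬p3 ∨ p2)   (distribute ∨ over ∧)
⇔ (p1 ∨ ¬p4 ∨ p2) ∧ (¬p3 ∨ p2)   (simplify)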